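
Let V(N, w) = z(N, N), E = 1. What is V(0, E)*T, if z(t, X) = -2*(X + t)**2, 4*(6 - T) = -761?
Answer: 0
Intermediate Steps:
T = 785/4 (T = 6 - 1/4*(-761) = 6 + 761/4 = 785/4 ≈ 196.25)
V(N, w) = -8*N**2 (V(N, w) = -2*(N + N)**2 = -2*4*N**2 = -8*N**2)
V(0, E)*T = -8*0**2*(785/4) = -8*0*(785/4) = 0*(785/4) = 0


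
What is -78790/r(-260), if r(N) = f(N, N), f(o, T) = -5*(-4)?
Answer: -7879/2 ≈ -3939.5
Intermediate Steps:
f(o, T) = 20
r(N) = 20
-78790/r(-260) = -78790/20 = -78790*1/20 = -7879/2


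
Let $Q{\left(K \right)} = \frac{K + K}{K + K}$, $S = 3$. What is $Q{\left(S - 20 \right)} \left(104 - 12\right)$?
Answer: $92$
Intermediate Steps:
$Q{\left(K \right)} = 1$ ($Q{\left(K \right)} = \frac{2 K}{2 K} = 2 K \frac{1}{2 K} = 1$)
$Q{\left(S - 20 \right)} \left(104 - 12\right) = 1 \left(104 - 12\right) = 1 \cdot 92 = 92$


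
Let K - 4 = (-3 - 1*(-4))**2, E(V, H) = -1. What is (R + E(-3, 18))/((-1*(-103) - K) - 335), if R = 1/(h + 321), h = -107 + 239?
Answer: 452/107361 ≈ 0.0042101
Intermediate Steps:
h = 132
R = 1/453 (R = 1/(132 + 321) = 1/453 ≈ 0.0022075)
K = 5 (K = 4 + (-3 - 1*(-4))**2 = 4 + (-3 + 4)**2 = 4 + 1**2 = 4 + 1 = 5)
(R + E(-3, 18))/((-1*(-103) - K) - 335) = (1/453 - 1)/((-1*(-103) - 1*5) - 335) = -452/(453*((103 - 5) - 335)) = -452/(453*(98 - 335)) = -452/453/(-237) = -452/453*(-1/237) = 452/107361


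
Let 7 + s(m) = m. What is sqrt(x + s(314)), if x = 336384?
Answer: sqrt(336691) ≈ 580.25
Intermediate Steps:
s(m) = -7 + m
sqrt(x + s(314)) = sqrt(336384 + (-7 + 314)) = sqrt(336384 + 307) = sqrt(336691)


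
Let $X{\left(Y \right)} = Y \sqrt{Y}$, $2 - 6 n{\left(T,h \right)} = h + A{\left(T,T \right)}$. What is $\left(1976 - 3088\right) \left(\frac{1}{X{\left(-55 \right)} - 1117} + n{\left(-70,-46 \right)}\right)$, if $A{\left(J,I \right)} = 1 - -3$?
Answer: $\frac{1112 \left(- 1210 \sqrt{55} + 24571 i\right)}{3 \left(- 1117 i + 55 \sqrt{55}\right)} \approx -8153.8 - 0.32076 i$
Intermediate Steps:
$A{\left(J,I \right)} = 4$ ($A{\left(J,I \right)} = 1 + 3 = 4$)
$n{\left(T,h \right)} = - \frac{1}{3} - \frac{h}{6}$ ($n{\left(T,h \right)} = \frac{1}{3} - \frac{h + 4}{6} = \frac{1}{3} - \frac{4 + h}{6} = \frac{1}{3} - \left(\frac{2}{3} + \frac{h}{6}\right) = - \frac{1}{3} - \frac{h}{6}$)
$X{\left(Y \right)} = Y^{\frac{3}{2}}$
$\left(1976 - 3088\right) \left(\frac{1}{X{\left(-55 \right)} - 1117} + n{\left(-70,-46 \right)}\right) = \left(1976 - 3088\right) \left(\frac{1}{\left(-55\right)^{\frac{3}{2}} - 1117} - - \frac{22}{3}\right) = - 1112 \left(\frac{1}{- 55 i \sqrt{55} - 1117} + \left(- \frac{1}{3} + \frac{23}{3}\right)\right) = - 1112 \left(\frac{1}{-1117 - 55 i \sqrt{55}} + \frac{22}{3}\right) = - 1112 \left(\frac{22}{3} + \frac{1}{-1117 - 55 i \sqrt{55}}\right) = - \frac{24464}{3} - \frac{1112}{-1117 - 55 i \sqrt{55}}$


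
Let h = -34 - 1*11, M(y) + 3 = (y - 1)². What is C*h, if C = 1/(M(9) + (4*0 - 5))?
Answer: -45/56 ≈ -0.80357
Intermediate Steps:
M(y) = -3 + (-1 + y)² (M(y) = -3 + (y - 1)² = -3 + (-1 + y)²)
h = -45 (h = -34 - 11 = -45)
C = 1/56 (C = 1/((-3 + (-1 + 9)²) + (4*0 - 5)) = 1/((-3 + 8²) + (0 - 5)) = 1/((-3 + 64) - 5) = 1/(61 - 5) = 1/56 ≈ 0.017857)
C*h = (1/56)*(-45) = -45/56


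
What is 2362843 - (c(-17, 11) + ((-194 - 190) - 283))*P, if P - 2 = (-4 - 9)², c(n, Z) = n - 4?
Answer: 2480491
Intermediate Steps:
c(n, Z) = -4 + n
P = 171 (P = 2 + (-4 - 9)² = 2 + (-13)² = 2 + 169 = 171)
2362843 - (c(-17, 11) + ((-194 - 190) - 283))*P = 2362843 - ((-4 - 17) + ((-194 - 190) - 283))*171 = 2362843 - (-21 + (-384 - 283))*171 = 2362843 - (-21 - 667)*171 = 2362843 - (-688)*171 = 2362843 - 1*(-117648) = 2362843 + 117648 = 2480491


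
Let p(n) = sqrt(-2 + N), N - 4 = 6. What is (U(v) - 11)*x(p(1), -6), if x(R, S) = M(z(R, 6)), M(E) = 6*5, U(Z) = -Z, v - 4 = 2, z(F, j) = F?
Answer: -510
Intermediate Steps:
N = 10 (N = 4 + 6 = 10)
v = 6 (v = 4 + 2 = 6)
p(n) = 2*sqrt(2) (p(n) = sqrt(-2 + 10) = sqrt(8) = 2*sqrt(2))
M(E) = 30
x(R, S) = 30
(U(v) - 11)*x(p(1), -6) = (-1*6 - 11)*30 = (-6 - 11)*30 = -17*30 = -510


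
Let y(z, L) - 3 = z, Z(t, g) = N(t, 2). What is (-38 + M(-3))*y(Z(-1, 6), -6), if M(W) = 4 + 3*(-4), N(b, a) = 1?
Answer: -184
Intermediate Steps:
Z(t, g) = 1
y(z, L) = 3 + z
M(W) = -8 (M(W) = 4 - 12 = -8)
(-38 + M(-3))*y(Z(-1, 6), -6) = (-38 - 8)*(3 + 1) = -46*4 = -184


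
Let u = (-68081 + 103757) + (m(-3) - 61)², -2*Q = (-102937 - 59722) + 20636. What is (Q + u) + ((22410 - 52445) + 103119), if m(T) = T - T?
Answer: 366985/2 ≈ 1.8349e+5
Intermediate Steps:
Q = 142023/2 (Q = -((-102937 - 59722) + 20636)/2 = -(-162659 + 20636)/2 = -½*(-142023) = 142023/2 ≈ 71012.)
m(T) = 0
u = 39397 (u = (-68081 + 103757) + (0 - 61)² = 35676 + (-61)² = 35676 + 3721 = 39397)
(Q + u) + ((22410 - 52445) + 103119) = (142023/2 + 39397) + ((22410 - 52445) + 103119) = 220817/2 + (-30035 + 103119) = 220817/2 + 73084 = 366985/2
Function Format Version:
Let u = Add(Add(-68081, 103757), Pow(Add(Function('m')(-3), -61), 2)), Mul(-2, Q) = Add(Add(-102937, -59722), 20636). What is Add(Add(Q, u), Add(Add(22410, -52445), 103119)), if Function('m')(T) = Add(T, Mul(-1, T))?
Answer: Rational(366985, 2) ≈ 1.8349e+5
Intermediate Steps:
Q = Rational(142023, 2) (Q = Mul(Rational(-1, 2), Add(Add(-102937, -59722), 20636)) = Mul(Rational(-1, 2), Add(-162659, 20636)) = Mul(Rational(-1, 2), -142023) = Rational(142023, 2) ≈ 71012.)
Function('m')(T) = 0
u = 39397 (u = Add(Add(-68081, 103757), Pow(Add(0, -61), 2)) = Add(35676, Pow(-61, 2)) = Add(35676, 3721) = 39397)
Add(Add(Q, u), Add(Add(22410, -52445), 103119)) = Add(Add(Rational(142023, 2), 39397), Add(Add(22410, -52445), 103119)) = Add(Rational(220817, 2), Add(-30035, 103119)) = Add(Rational(220817, 2), 73084) = Rational(366985, 2)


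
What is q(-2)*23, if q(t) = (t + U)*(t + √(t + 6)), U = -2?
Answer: 0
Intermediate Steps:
q(t) = (-2 + t)*(t + √(6 + t)) (q(t) = (t - 2)*(t + √(t + 6)) = (-2 + t)*(t + √(6 + t)))
q(-2)*23 = ((-2)² - 2*(-2) - 2*√(6 - 2) - 2*√(6 - 2))*23 = (4 + 4 - 2*√4 - 2*√4)*23 = (4 + 4 - 2*2 - 2*2)*23 = (4 + 4 - 4 - 4)*23 = 0*23 = 0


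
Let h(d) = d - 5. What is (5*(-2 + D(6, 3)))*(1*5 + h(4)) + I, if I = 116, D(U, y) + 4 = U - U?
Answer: -4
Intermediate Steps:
D(U, y) = -4 (D(U, y) = -4 + (U - U) = -4 + 0 = -4)
h(d) = -5 + d
(5*(-2 + D(6, 3)))*(1*5 + h(4)) + I = (5*(-2 - 4))*(1*5 + (-5 + 4)) + 116 = (5*(-6))*(5 - 1) + 116 = -30*4 + 116 = -120 + 116 = -4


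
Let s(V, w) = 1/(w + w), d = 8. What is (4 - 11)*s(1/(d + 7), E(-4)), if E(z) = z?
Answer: 7/8 ≈ 0.87500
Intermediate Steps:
s(V, w) = 1/(2*w)
(4 - 11)*s(1/(d + 7), E(-4)) = (4 - 11)*((1/2)/(-4)) = -7*(-1)/(2*4) = -7*(-1/8) = 7/8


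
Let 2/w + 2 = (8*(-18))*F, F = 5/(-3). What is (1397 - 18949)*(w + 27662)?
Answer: -57777305008/119 ≈ -4.8552e+8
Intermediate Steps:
F = -5/3 (F = -1/3*5 = -5/3 ≈ -1.6667)
w = 1/119 (w = 2/(-2 + (8*(-18))*(-5/3)) = 2/(-2 - 144*(-5/3)) = 2/(-2 + 240) = 2/238 = 2*(1/238) = 1/119 ≈ 0.0084034)
(1397 - 18949)*(w + 27662) = (1397 - 18949)*(1/119 + 27662) = -17552*3291779/119 = -57777305008/119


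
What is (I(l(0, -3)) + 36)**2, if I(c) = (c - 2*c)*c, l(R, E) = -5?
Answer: 121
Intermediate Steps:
I(c) = -c**2 (I(c) = (-c)*c = -c**2)
(I(l(0, -3)) + 36)**2 = (-1*(-5)**2 + 36)**2 = (-1*25 + 36)**2 = (-25 + 36)**2 = 11**2 = 121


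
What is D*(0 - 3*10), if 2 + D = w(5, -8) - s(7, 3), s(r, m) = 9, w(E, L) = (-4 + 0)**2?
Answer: -150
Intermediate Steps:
w(E, L) = 16 (w(E, L) = (-4)**2 = 16)
D = 5 (D = -2 + (16 - 1*9) = -2 + (16 - 9) = -2 + 7 = 5)
D*(0 - 3*10) = 5*(0 - 3*10) = 5*(0 - 30) = 5*(-30) = -150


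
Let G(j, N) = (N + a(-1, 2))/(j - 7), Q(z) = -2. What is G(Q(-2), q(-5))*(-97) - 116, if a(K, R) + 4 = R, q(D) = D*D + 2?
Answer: 1381/9 ≈ 153.44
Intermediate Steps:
q(D) = 2 + D² (q(D) = D² + 2 = 2 + D²)
a(K, R) = -4 + R
G(j, N) = (-2 + N)/(-7 + j) (G(j, N) = (N + (-4 + 2))/(j - 7) = (N - 2)/(-7 + j) = (-2 + N)/(-7 + j))
G(Q(-2), q(-5))*(-97) - 116 = ((-2 + (2 + (-5)²))/(-7 - 2))*(-97) - 116 = ((-2 + (2 + 25))/(-9))*(-97) - 116 = -(-2 + 27)/9*(-97) - 116 = -⅑*25*(-97) - 116 = -25/9*(-97) - 116 = 2425/9 - 116 = 1381/9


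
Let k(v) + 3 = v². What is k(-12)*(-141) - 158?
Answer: -20039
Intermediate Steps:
k(v) = -3 + v²
k(-12)*(-141) - 158 = (-3 + (-12)²)*(-141) - 158 = (-3 + 144)*(-141) - 158 = 141*(-141) - 158 = -19881 - 158 = -20039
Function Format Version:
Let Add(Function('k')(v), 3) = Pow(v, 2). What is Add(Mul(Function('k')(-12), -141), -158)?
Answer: -20039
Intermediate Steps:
Function('k')(v) = Add(-3, Pow(v, 2))
Add(Mul(Function('k')(-12), -141), -158) = Add(Mul(Add(-3, Pow(-12, 2)), -141), -158) = Add(Mul(Add(-3, 144), -141), -158) = Add(Mul(141, -141), -158) = Add(-19881, -158) = -20039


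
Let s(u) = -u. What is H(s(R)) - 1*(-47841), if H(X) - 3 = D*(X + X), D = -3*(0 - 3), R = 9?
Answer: 47682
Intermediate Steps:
D = 9 (D = -3*(-3) = 9)
H(X) = 3 + 18*X (H(X) = 3 + 9*(X + X) = 3 + 9*(2*X) = 3 + 18*X)
H(s(R)) - 1*(-47841) = (3 + 18*(-1*9)) - 1*(-47841) = (3 + 18*(-9)) + 47841 = (3 - 162) + 47841 = -159 + 47841 = 47682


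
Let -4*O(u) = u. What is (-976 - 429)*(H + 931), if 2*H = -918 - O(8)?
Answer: -664565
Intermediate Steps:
O(u) = -u/4
H = -458 (H = (-918 - (-1)*8/4)/2 = (-918 - 1*(-2))/2 = (-918 + 2)/2 = (½)*(-916) = -458)
(-976 - 429)*(H + 931) = (-976 - 429)*(-458 + 931) = -1405*473 = -664565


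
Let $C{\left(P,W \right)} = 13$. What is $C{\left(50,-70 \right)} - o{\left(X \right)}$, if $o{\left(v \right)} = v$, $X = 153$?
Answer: $-140$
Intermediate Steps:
$C{\left(50,-70 \right)} - o{\left(X \right)} = 13 - 153 = -140$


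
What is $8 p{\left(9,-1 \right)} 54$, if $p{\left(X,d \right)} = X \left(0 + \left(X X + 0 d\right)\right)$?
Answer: $314928$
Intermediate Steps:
$p{\left(X,d \right)} = X^{3}$ ($p{\left(X,d \right)} = X \left(0 + \left(X^{2} + 0\right)\right) = X \left(0 + X^{2}\right) = X X^{2} = X^{3}$)
$8 p{\left(9,-1 \right)} 54 = 8 \cdot 9^{3} \cdot 54 = 8 \cdot 729 \cdot 54 = 5832 \cdot 54 = 314928$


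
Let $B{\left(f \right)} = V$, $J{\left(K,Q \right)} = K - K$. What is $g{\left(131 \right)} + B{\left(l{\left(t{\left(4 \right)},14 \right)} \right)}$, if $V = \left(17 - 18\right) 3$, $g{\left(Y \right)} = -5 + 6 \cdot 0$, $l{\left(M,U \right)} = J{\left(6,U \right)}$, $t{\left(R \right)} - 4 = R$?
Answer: $-8$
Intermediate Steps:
$J{\left(K,Q \right)} = 0$
$t{\left(R \right)} = 4 + R$
$l{\left(M,U \right)} = 0$
$g{\left(Y \right)} = -5$ ($g{\left(Y \right)} = -5 + 0 = -5$)
$V = -3$ ($V = \left(17 - 18\right) 3 = \left(-1\right) 3 = -3$)
$B{\left(f \right)} = -3$
$g{\left(131 \right)} + B{\left(l{\left(t{\left(4 \right)},14 \right)} \right)} = -5 - 3 = -8$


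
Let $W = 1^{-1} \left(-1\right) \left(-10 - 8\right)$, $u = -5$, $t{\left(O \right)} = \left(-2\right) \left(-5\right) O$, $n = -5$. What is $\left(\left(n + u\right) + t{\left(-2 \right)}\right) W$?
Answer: $-540$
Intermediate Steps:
$t{\left(O \right)} = 10 O$
$W = 18$ ($W = 1 \left(-1\right) \left(-18\right) = \left(-1\right) \left(-18\right) = 18$)
$\left(\left(n + u\right) + t{\left(-2 \right)}\right) W = \left(\left(-5 - 5\right) + 10 \left(-2\right)\right) 18 = \left(-10 - 20\right) 18 = \left(-30\right) 18 = -540$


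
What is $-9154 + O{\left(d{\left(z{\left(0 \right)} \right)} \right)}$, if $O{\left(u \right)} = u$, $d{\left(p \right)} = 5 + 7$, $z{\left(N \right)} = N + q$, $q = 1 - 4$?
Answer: $-9142$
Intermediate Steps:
$q = -3$ ($q = 1 - 4 = -3$)
$z{\left(N \right)} = -3 + N$ ($z{\left(N \right)} = N - 3 = -3 + N$)
$d{\left(p \right)} = 12$
$-9154 + O{\left(d{\left(z{\left(0 \right)} \right)} \right)} = -9154 + 12 = -9142$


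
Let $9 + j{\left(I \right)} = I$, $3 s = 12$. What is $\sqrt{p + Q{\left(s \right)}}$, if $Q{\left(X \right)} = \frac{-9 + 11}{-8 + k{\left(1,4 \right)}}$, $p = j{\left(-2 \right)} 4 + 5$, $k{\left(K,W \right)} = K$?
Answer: $\frac{5 i \sqrt{77}}{7} \approx 6.2678 i$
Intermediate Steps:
$s = 4$ ($s = \frac{1}{3} \cdot 12 = 4$)
$j{\left(I \right)} = -9 + I$
$p = -39$ ($p = \left(-9 - 2\right) 4 + 5 = \left(-11\right) 4 + 5 = -44 + 5 = -39$)
$Q{\left(X \right)} = - \frac{2}{7}$ ($Q{\left(X \right)} = \frac{-9 + 11}{-8 + 1} = \frac{2}{-7} = 2 \left(- \frac{1}{7}\right) = - \frac{2}{7}$)
$\sqrt{p + Q{\left(s \right)}} = \sqrt{-39 - \frac{2}{7}} = \sqrt{- \frac{275}{7}} = \frac{5 i \sqrt{77}}{7}$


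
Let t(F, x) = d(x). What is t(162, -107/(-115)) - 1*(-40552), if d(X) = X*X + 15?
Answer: 536510024/13225 ≈ 40568.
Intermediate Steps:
d(X) = 15 + X² (d(X) = X² + 15 = 15 + X²)
t(F, x) = 15 + x²
t(162, -107/(-115)) - 1*(-40552) = (15 + (-107/(-115))²) - 1*(-40552) = (15 + (-107*(-1/115))²) + 40552 = (15 + (107/115)²) + 40552 = (15 + 11449/13225) + 40552 = 209824/13225 + 40552 = 536510024/13225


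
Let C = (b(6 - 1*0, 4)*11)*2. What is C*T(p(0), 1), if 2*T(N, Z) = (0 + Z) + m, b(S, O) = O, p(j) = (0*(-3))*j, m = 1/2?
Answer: 66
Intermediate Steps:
m = 1/2 ≈ 0.50000
p(j) = 0 (p(j) = 0*j = 0)
T(N, Z) = 1/4 + Z/2 (T(N, Z) = ((0 + Z) + 1/2)/2 = (Z + 1/2)/2 = (1/2 + Z)/2 = 1/4 + Z/2)
C = 88 (C = (4*11)*2 = 44*2 = 88)
C*T(p(0), 1) = 88*(1/4 + (1/2)*1) = 88*(1/4 + 1/2) = 88*(3/4) = 66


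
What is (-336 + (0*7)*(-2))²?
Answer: 112896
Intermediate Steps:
(-336 + (0*7)*(-2))² = (-336 + 0*(-2))² = (-336 + 0)² = (-336)² = 112896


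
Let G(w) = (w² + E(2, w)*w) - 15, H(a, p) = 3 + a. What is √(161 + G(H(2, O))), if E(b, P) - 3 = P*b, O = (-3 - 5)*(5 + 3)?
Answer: 2*√59 ≈ 15.362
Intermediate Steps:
O = -64 (O = -8*8 = -64)
E(b, P) = 3 + P*b
G(w) = -15 + w² + w*(3 + 2*w) (G(w) = (w² + (3 + w*2)*w) - 15 = (w² + (3 + 2*w)*w) - 15 = (w² + w*(3 + 2*w)) - 15 = -15 + w² + w*(3 + 2*w))
√(161 + G(H(2, O))) = √(161 + (-15 + 3*(3 + 2) + 3*(3 + 2)²)) = √(161 + (-15 + 3*5 + 3*5²)) = √(161 + (-15 + 15 + 3*25)) = √(161 + (-15 + 15 + 75)) = √(161 + 75) = √236 = 2*√59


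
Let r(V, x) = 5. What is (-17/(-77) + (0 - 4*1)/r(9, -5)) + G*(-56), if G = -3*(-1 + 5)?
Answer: 258497/385 ≈ 671.42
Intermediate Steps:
G = -12 (G = -3*4 = -12)
(-17/(-77) + (0 - 4*1)/r(9, -5)) + G*(-56) = (-17/(-77) + (0 - 4*1)/5) - 12*(-56) = (-17*(-1/77) + (0 - 4)*(⅕)) + 672 = (17/77 - 4*⅕) + 672 = (17/77 - ⅘) + 672 = -223/385 + 672 = 258497/385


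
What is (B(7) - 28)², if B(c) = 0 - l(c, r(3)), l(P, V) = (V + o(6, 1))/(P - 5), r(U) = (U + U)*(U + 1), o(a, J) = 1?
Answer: 6561/4 ≈ 1640.3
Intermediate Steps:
r(U) = 2*U*(1 + U) (r(U) = (2*U)*(1 + U) = 2*U*(1 + U))
l(P, V) = (1 + V)/(-5 + P) (l(P, V) = (V + 1)/(P - 5) = (1 + V)/(-5 + P))
B(c) = -25/(-5 + c) (B(c) = 0 - (1 + 2*3*(1 + 3))/(-5 + c) = 0 - (1 + 2*3*4)/(-5 + c) = 0 - (1 + 24)/(-5 + c) = 0 - 25/(-5 + c) = -25/(-5 + c))
(B(7) - 28)² = (-25/(-5 + 7) - 28)² = (-25/2 - 28)² = (-81/2)² = 6561/4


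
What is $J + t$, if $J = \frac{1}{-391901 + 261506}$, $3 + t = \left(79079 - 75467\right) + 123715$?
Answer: $\frac{16602412979}{130395} \approx 1.2732 \cdot 10^{5}$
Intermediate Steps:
$t = 127324$ ($t = -3 + \left(\left(79079 - 75467\right) + 123715\right) = -3 + \left(3612 + 123715\right) = -3 + 127327 = 127324$)
$J = - \frac{1}{130395}$ ($J = \frac{1}{-130395} = - \frac{1}{130395} \approx -7.669 \cdot 10^{-6}$)
$J + t = - \frac{1}{130395} + 127324 = \frac{16602412979}{130395}$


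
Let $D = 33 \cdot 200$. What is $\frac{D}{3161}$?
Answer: $\frac{6600}{3161} \approx 2.0879$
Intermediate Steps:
$D = 6600$
$\frac{D}{3161} = \frac{6600}{3161}$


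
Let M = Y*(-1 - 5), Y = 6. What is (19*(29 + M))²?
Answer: 17689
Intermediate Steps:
M = -36 (M = 6*(-1 - 5) = 6*(-6) = -36)
(19*(29 + M))² = (19*(29 - 36))² = (19*(-7))² = (-133)² = 17689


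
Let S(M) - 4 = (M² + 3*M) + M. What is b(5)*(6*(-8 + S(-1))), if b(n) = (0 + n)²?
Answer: -1050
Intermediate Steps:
S(M) = 4 + M² + 4*M (S(M) = 4 + ((M² + 3*M) + M) = 4 + (M² + 4*M) = 4 + M² + 4*M)
b(n) = n²
b(5)*(6*(-8 + S(-1))) = 5²*(6*(-8 + (4 + (-1)² + 4*(-1)))) = 25*(6*(-8 + (4 + 1 - 4))) = 25*(6*(-8 + 1)) = 25*(6*(-7)) = 25*(-42) = -1050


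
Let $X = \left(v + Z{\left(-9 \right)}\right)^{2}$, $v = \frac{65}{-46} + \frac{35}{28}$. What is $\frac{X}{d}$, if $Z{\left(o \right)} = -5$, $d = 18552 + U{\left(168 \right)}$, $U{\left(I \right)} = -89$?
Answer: $\frac{225625}{156270832} \approx 0.0014438$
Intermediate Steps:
$v = - \frac{15}{92}$ ($v = 65 \left(- \frac{1}{46}\right) + 35 \cdot \frac{1}{28} = - \frac{65}{46} + \frac{5}{4} = - \frac{15}{92} \approx -0.16304$)
$d = 18463$ ($d = 18552 - 89 = 18463$)
$X = \frac{225625}{8464}$ ($X = \left(- \frac{15}{92} - 5\right)^{2} = \left(- \frac{475}{92}\right)^{2} = \frac{225625}{8464} \approx 26.657$)
$\frac{X}{d} = \frac{225625}{8464 \cdot 18463} = \frac{225625}{8464} \cdot \frac{1}{18463} = \frac{225625}{156270832}$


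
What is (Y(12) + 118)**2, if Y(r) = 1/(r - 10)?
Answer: 56169/4 ≈ 14042.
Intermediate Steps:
Y(r) = 1/(-10 + r)
(Y(12) + 118)**2 = (1/(-10 + 12) + 118)**2 = (1/2 + 118)**2 = (237/2)**2 = 56169/4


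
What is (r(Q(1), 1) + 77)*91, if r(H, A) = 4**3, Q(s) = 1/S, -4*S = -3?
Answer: 12831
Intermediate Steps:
S = 3/4 (S = -1/4*(-3) = 3/4 ≈ 0.75000)
Q(s) = 4/3 (Q(s) = 1/(3/4) = 4/3)
r(H, A) = 64
(r(Q(1), 1) + 77)*91 = (64 + 77)*91 = 141*91 = 12831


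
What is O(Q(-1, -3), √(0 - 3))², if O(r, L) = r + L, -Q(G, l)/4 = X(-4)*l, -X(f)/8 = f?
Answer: (384 + I*√3)² ≈ 1.4745e+5 + 1330.0*I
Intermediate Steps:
X(f) = -8*f
Q(G, l) = -128*l (Q(G, l) = -4*(-8*(-4))*l = -128*l)
O(r, L) = L + r
O(Q(-1, -3), √(0 - 3))² = (√(0 - 3) - 128*(-3))² = (√(-3) + 384)² = (I*√3 + 384)² = (384 + I*√3)²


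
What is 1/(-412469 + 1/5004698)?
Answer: -5004698/2064282779361 ≈ -2.4244e-6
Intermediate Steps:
1/(-412469 + 1/5004698) = 1/(-2064282779361/5004698) = -5004698/2064282779361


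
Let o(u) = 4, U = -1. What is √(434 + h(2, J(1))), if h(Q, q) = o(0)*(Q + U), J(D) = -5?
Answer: √438 ≈ 20.928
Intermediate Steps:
h(Q, q) = -4 + 4*Q (h(Q, q) = 4*(Q - 1) = 4*(-1 + Q) = -4 + 4*Q)
√(434 + h(2, J(1))) = √(434 + (-4 + 4*2)) = √(434 + (-4 + 8)) = √(434 + 4) = √438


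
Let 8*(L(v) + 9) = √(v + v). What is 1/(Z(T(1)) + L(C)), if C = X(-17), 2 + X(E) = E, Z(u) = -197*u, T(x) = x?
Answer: -6592/1357971 - 4*I*√38/1357971 ≈ -0.0048543 - 1.8158e-5*I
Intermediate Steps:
X(E) = -2 + E
C = -19 (C = -2 - 17 = -19)
L(v) = -9 + √2*√v/8 (L(v) = -9 + √(v + v)/8 = -9 + √(2*v)/8 = -9 + (√2*√v)/8 = -9 + √2*√v/8)
1/(Z(T(1)) + L(C)) = 1/(-197*1 + (-9 + √2*√(-19)/8)) = 1/(-197 + (-9 + √2*(I*√19)/8)) = 1/(-197 + (-9 + I*√38/8)) = 1/(-206 + I*√38/8)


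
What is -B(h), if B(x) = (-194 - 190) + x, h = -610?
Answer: 994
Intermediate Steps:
B(x) = -384 + x
-B(h) = -(-384 - 610) = -1*(-994) = 994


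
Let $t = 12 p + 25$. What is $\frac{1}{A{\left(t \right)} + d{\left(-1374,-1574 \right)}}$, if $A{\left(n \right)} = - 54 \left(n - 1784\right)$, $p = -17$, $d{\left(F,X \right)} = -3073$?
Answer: $\frac{1}{102929} \approx 9.7154 \cdot 10^{-6}$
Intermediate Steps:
$t = -179$ ($t = 12 \left(-17\right) + 25 = -204 + 25 = -179$)
$A{\left(n \right)} = 96336 - 54 n$ ($A{\left(n \right)} = - 54 \left(-1784 + n\right) = 96336 - 54 n$)
$\frac{1}{A{\left(t \right)} + d{\left(-1374,-1574 \right)}} = \frac{1}{\left(96336 - -9666\right) - 3073} = \frac{1}{\left(96336 + 9666\right) - 3073} = \frac{1}{106002 - 3073} = \frac{1}{102929}$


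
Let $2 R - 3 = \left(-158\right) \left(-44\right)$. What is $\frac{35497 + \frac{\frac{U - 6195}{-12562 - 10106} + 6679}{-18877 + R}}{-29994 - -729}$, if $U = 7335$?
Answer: $- \frac{413033153899}{340523507283} \approx -1.2129$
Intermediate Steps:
$R = \frac{6955}{2}$ ($R = \frac{3}{2} + \frac{\left(-158\right) \left(-44\right)}{2} = \frac{3}{2} + \frac{1}{2} \cdot 6952 = \frac{3}{2} + 3476 = \frac{6955}{2} \approx 3477.5$)
$\frac{35497 + \frac{\frac{U - 6195}{-12562 - 10106} + 6679}{-18877 + R}}{-29994 - -729} = \frac{35497 + \frac{\frac{7335 - 6195}{-12562 - 10106} + 6679}{-18877 + \frac{6955}{2}}}{-29994 - -729} = \frac{35497 + \frac{\frac{1140}{-22668} + 6679}{- \frac{30799}{2}}}{-29994 + 729} = \frac{35497 + \left(1140 \left(- \frac{1}{22668}\right) + 6679\right) \left(- \frac{2}{30799}\right)}{-29265} = \left(35497 + \left(- \frac{95}{1889} + 6679\right) \left(- \frac{2}{30799}\right)\right) \left(- \frac{1}{29265}\right) = \left(35497 + \frac{12616536}{1889} \left(- \frac{2}{30799}\right)\right) \left(- \frac{1}{29265}\right) = \left(35497 - \frac{25233072}{58179311}\right) \left(- \frac{1}{29265}\right) = \frac{2065165769495}{58179311} \left(- \frac{1}{29265}\right) = - \frac{413033153899}{340523507283}$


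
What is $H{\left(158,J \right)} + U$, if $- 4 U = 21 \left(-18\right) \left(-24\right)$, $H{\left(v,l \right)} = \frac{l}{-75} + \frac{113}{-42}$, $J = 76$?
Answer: $- \frac{2385289}{1050} \approx -2271.7$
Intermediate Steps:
$H{\left(v,l \right)} = - \frac{113}{42} - \frac{l}{75}$ ($H{\left(v,l \right)} = l \left(- \frac{1}{75}\right) + 113 \left(- \frac{1}{42}\right) = - \frac{l}{75} - \frac{113}{42} = - \frac{113}{42} - \frac{l}{75}$)
$U = -2268$ ($U = - \frac{21 \left(-18\right) \left(-24\right)}{4} = - \frac{\left(-378\right) \left(-24\right)}{4} = \left(- \frac{1}{4}\right) 9072 = -2268$)
$H{\left(158,J \right)} + U = \left(- \frac{113}{42} - \frac{76}{75}\right) - 2268 = - \frac{3889}{1050} - 2268 = - \frac{2385289}{1050}$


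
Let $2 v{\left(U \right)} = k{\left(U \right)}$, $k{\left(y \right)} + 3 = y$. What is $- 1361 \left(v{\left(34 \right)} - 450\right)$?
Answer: $\frac{1182709}{2} \approx 5.9135 \cdot 10^{5}$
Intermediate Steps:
$k{\left(y \right)} = -3 + y$
$v{\left(U \right)} = - \frac{3}{2} + \frac{U}{2}$ ($v{\left(U \right)} = \frac{-3 + U}{2} = - \frac{3}{2} + \frac{U}{2}$)
$- 1361 \left(v{\left(34 \right)} - 450\right) = - 1361 \left(\left(- \frac{3}{2} + \frac{1}{2} \cdot 34\right) - 450\right) = - 1361 \left(\left(- \frac{3}{2} + 17\right) - 450\right) = - 1361 \left(\frac{31}{2} - 450\right) = \left(-1361\right) \left(- \frac{869}{2}\right) = \frac{1182709}{2}$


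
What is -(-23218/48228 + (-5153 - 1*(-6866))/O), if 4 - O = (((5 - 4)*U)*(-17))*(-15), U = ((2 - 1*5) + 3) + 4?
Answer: 26551013/12249912 ≈ 2.1674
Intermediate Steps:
U = 4 (U = ((2 - 5) + 3) + 4 = (-3 + 3) + 4 = 0 + 4 = 4)
O = -1016 (O = 4 - ((5 - 4)*4)*(-17)*(-15) = 4 - (1*4)*(-17)*(-15) = 4 - 4*(-17)*(-15) = 4 - (-68)*(-15) = 4 - 1*1020 = 4 - 1020 = -1016)
-(-23218/48228 + (-5153 - 1*(-6866))/O) = -(-23218/48228 + (-5153 - 1*(-6866))/(-1016)) = -(-23218*1/48228 + (-5153 + 6866)*(-1/1016)) = -(-11609/24114 + 1713*(-1/1016)) = -(-11609/24114 - 1713/1016) = -1*(-26551013/12249912) = 26551013/12249912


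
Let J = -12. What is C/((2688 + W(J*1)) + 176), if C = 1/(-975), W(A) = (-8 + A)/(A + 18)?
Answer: -1/2789150 ≈ -3.5853e-7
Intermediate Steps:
W(A) = (-8 + A)/(18 + A)
C = -1/975 ≈ -0.0010256
C/((2688 + W(J*1)) + 176) = -1/(975*((2688 + (-8 - 12*1)/(18 - 12*1)) + 176)) = -1/(975*((2688 + (-8 - 12)/(18 - 12)) + 176)) = -1/(975*((2688 - 20/6) + 176)) = -1/(975*((2688 + (⅙)*(-20)) + 176)) = -1/(975*((2688 - 10/3) + 176)) = -1/(975*(8054/3 + 176)) = -1/(975*8582/3) = -1/975*3/8582 = -1/2789150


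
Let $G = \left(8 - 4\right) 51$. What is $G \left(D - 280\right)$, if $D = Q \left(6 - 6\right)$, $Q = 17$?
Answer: $-57120$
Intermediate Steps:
$D = 0$ ($D = 17 \left(6 - 6\right) = 17 \cdot 0 = 0$)
$G = 204$ ($G = \left(8 - 4\right) 51 = 4 \cdot 51 = 204$)
$G \left(D - 280\right) = 204 \left(0 - 280\right) = 204 \left(-280\right) = -57120$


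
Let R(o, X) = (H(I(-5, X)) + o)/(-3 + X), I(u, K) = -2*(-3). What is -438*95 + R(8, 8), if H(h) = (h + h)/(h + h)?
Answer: -208041/5 ≈ -41608.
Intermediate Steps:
I(u, K) = 6
H(h) = 1 (H(h) = (2*h)/((2*h)) = (2*h)*(1/(2*h)) = 1)
R(o, X) = (1 + o)/(-3 + X)
-438*95 + R(8, 8) = -438*95 + (1 + 8)/(-3 + 8) = -41610 + 9/5 = -208041/5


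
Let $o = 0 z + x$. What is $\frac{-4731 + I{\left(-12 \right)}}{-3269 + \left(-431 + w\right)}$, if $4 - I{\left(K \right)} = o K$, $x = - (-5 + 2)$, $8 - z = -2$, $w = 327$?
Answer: $\frac{4691}{3373} \approx 1.3908$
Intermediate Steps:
$z = 10$ ($z = 8 - -2 = 8 + 2 = 10$)
$x = 3$ ($x = \left(-1\right) \left(-3\right) = 3$)
$o = 3$ ($o = 0 \cdot 10 + 3 = 0 + 3 = 3$)
$I{\left(K \right)} = 4 - 3 K$
$\frac{-4731 + I{\left(-12 \right)}}{-3269 + \left(-431 + w\right)} = \frac{-4731 + \left(4 - -36\right)}{-3269 + \left(-431 + 327\right)} = \frac{-4731 + \left(4 + 36\right)}{-3269 - 104} = \frac{-4731 + 40}{-3373} = \left(-4691\right) \left(- \frac{1}{3373}\right) = \frac{4691}{3373}$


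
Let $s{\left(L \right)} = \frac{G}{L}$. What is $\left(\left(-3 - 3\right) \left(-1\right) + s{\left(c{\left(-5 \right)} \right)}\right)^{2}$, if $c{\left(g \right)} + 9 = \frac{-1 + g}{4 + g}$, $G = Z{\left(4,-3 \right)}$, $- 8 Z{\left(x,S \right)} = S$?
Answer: $\frac{2209}{64} \approx 34.516$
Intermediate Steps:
$Z{\left(x,S \right)} = - \frac{S}{8}$
$G = \frac{3}{8}$ ($G = \left(- \frac{1}{8}\right) \left(-3\right) = \frac{3}{8} \approx 0.375$)
$c{\left(g \right)} = -9 + \frac{-1 + g}{4 + g}$
$s{\left(L \right)} = \frac{3}{8 L}$
$\left(\left(-3 - 3\right) \left(-1\right) + s{\left(c{\left(-5 \right)} \right)}\right)^{2} = \left(\left(-3 - 3\right) \left(-1\right) + \frac{3}{8 \frac{-37 - -40}{4 - 5}}\right)^{2} = \left(\left(-6\right) \left(-1\right) + \frac{3}{8 \frac{-37 + 40}{-1}}\right)^{2} = \left(6 + \frac{3}{8 \left(\left(-1\right) 3\right)}\right)^{2} = \left(6 + \frac{3}{8 \left(-3\right)}\right)^{2} = \left(6 + \frac{3}{8} \left(- \frac{1}{3}\right)\right)^{2} = \left(6 - \frac{1}{8}\right)^{2} = \left(\frac{47}{8}\right)^{2} = \frac{2209}{64}$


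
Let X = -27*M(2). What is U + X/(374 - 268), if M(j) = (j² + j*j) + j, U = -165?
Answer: -8880/53 ≈ -167.55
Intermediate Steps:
M(j) = j + 2*j² (M(j) = (j² + j²) + j = 2*j² + j = j + 2*j²)
X = -270 (X = -54*(1 + 2*2) = -54*(1 + 4) = -54*5 = -27*10 = -270)
U + X/(374 - 268) = -165 - 270/(374 - 268) = -165 - 270/106 = -165 + (1/106)*(-270) = -165 - 135/53 = -8880/53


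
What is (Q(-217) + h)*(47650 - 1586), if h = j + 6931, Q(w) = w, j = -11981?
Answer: -242619088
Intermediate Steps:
h = -5050 (h = -11981 + 6931 = -5050)
(Q(-217) + h)*(47650 - 1586) = (-217 - 5050)*(47650 - 1586) = -5267*46064 = -242619088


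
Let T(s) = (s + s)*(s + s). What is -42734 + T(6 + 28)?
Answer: -38110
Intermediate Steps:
T(s) = 4*s**2 (T(s) = (2*s)*(2*s) = 4*s**2)
-42734 + T(6 + 28) = -42734 + 4*(6 + 28)**2 = -42734 + 4*34**2 = -42734 + 4*1156 = -42734 + 4624 = -38110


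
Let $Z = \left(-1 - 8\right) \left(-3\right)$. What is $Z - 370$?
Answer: $-343$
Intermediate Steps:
$Z = 27$ ($Z = \left(-9\right) \left(-3\right) = 27$)
$Z - 370 = 27 - 370 = -343$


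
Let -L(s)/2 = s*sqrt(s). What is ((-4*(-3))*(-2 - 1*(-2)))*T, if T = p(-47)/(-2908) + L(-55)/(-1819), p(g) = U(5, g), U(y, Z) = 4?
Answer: 0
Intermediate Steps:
L(s) = -2*s**(3/2) (L(s) = -2*s*sqrt(s) = -2*s**(3/2))
p(g) = 4
T = -1/727 - 110*I*sqrt(55)/1819 (T = 4/(-2908) - (-110)*I*sqrt(55)/(-1819) = 4*(-1/2908) - (-110)*I*sqrt(55)*(-1/1819) = -1/727 + (110*I*sqrt(55))*(-1/1819) = -1/727 - 110*I*sqrt(55)/1819 ≈ -0.0013755 - 0.44848*I)
((-4*(-3))*(-2 - 1*(-2)))*T = ((-4*(-3))*(-2 - 1*(-2)))*(-1/727 - 110*I*sqrt(55)/1819) = (12*(-2 + 2))*(-1/727 - 110*I*sqrt(55)/1819) = (12*0)*(-1/727 - 110*I*sqrt(55)/1819) = 0*(-1/727 - 110*I*sqrt(55)/1819) = 0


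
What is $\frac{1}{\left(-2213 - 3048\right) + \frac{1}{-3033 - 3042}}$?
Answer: $- \frac{6075}{31960576} \approx -0.00019008$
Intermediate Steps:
$\frac{1}{\left(-2213 - 3048\right) + \frac{1}{-3033 - 3042}} = \frac{1}{\left(-2213 - 3048\right) + \frac{1}{-6075}} = \frac{1}{-5261 - \frac{1}{6075}} = \frac{1}{- \frac{31960576}{6075}} = - \frac{6075}{31960576}$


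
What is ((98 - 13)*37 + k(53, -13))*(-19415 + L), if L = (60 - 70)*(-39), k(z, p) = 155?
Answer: -62782500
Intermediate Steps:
L = 390 (L = -10*(-39) = 390)
((98 - 13)*37 + k(53, -13))*(-19415 + L) = ((98 - 13)*37 + 155)*(-19415 + 390) = (85*37 + 155)*(-19025) = (3145 + 155)*(-19025) = 3300*(-19025) = -62782500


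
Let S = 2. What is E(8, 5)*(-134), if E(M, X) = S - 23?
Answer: 2814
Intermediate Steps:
E(M, X) = -21 (E(M, X) = 2 - 23 = -21)
E(8, 5)*(-134) = -21*(-134) = 2814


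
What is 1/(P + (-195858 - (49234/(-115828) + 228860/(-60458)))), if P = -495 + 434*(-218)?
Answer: -1750682306/509379905918977 ≈ -3.4369e-6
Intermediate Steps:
P = -95107 (P = -495 - 94612 = -95107)
1/(P + (-195858 - (49234/(-115828) + 228860/(-60458)))) = 1/(-95107 + (-195858 - (49234/(-115828) + 228860/(-60458)))) = 1/(-95107 + (-195858 - (49234*(-1/115828) + 228860*(-1/60458)))) = 1/(-95107 + (-195858 - (-24617/57914 - 114430/30229))) = 1/(-95107 + (-195858 - 1*(-7371246313/1750682306))) = 1/(-95107 + (-195858 + 7371246313/1750682306)) = 1/(-95107 - 342877763842235/1750682306) = 1/(-509379905918977/1750682306) = -1750682306/509379905918977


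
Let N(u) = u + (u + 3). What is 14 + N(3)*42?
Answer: 392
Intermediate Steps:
N(u) = 3 + 2*u (N(u) = u + (3 + u) = 3 + 2*u)
14 + N(3)*42 = 14 + (3 + 2*3)*42 = 14 + (3 + 6)*42 = 14 + 9*42 = 14 + 378 = 392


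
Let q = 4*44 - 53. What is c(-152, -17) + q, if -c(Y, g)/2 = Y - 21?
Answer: 469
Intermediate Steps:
c(Y, g) = 42 - 2*Y (c(Y, g) = -2*(Y - 21) = -2*(-21 + Y) = 42 - 2*Y)
q = 123 (q = 176 - 53 = 123)
c(-152, -17) + q = (42 - 2*(-152)) + 123 = (42 + 304) + 123 = 346 + 123 = 469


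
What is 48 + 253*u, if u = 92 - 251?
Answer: -40179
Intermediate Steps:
u = -159
48 + 253*u = 48 + 253*(-159) = 48 - 40227 = -40179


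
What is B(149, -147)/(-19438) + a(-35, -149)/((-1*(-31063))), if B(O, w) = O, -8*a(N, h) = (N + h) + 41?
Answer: -17123731/2415210376 ≈ -0.0070900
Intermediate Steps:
a(N, h) = -41/8 - N/8 - h/8 (a(N, h) = -((N + h) + 41)/8 = -(41 + N + h)/8 = -41/8 - N/8 - h/8)
B(149, -147)/(-19438) + a(-35, -149)/((-1*(-31063))) = 149/(-19438) + (-41/8 - ⅛*(-35) - ⅛*(-149))/((-1*(-31063))) = 149*(-1/19438) + (-41/8 + 35/8 + 149/8)/31063 = -149/19438 + (143/8)*(1/31063) = -149/19438 + 143/248504 = -17123731/2415210376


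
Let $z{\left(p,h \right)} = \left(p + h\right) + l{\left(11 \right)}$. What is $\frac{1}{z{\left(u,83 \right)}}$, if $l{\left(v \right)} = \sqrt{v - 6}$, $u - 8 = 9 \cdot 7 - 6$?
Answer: $\frac{148}{21899} - \frac{\sqrt{5}}{21899} \approx 0.0066562$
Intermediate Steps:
$u = 65$ ($u = 8 + \left(9 \cdot 7 - 6\right) = 8 + \left(63 - 6\right) = 8 + 57 = 65$)
$l{\left(v \right)} = \sqrt{-6 + v}$
$z{\left(p,h \right)} = h + p + \sqrt{5}$ ($z{\left(p,h \right)} = \left(p + h\right) + \sqrt{-6 + 11} = \left(h + p\right) + \sqrt{5} = h + p + \sqrt{5}$)
$\frac{1}{z{\left(u,83 \right)}} = \frac{1}{83 + 65 + \sqrt{5}} = \frac{1}{148 + \sqrt{5}}$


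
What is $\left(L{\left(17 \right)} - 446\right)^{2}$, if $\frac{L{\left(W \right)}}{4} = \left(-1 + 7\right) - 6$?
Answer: $198916$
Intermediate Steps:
$L{\left(W \right)} = 0$ ($L{\left(W \right)} = 4 \left(\left(-1 + 7\right) - 6\right) = 4 \left(6 - 6\right) = 4 \cdot 0 = 0$)
$\left(L{\left(17 \right)} - 446\right)^{2} = \left(0 - 446\right)^{2} = \left(-446\right)^{2} = 198916$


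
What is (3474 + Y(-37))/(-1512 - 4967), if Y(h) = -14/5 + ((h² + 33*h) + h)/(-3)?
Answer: -1561/2945 ≈ -0.53005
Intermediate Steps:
Y(h) = -14/5 - 34*h/3 - h²/3 (Y(h) = -14*⅕ + (h² + 34*h)*(-⅓) = -14/5 + (-34*h/3 - h²/3) = -14/5 - 34*h/3 - h²/3)
(3474 + Y(-37))/(-1512 - 4967) = (3474 + (-14/5 - 34/3*(-37) - ⅓*(-37)²))/(-1512 - 4967) = (3474 + (-14/5 + 1258/3 - ⅓*1369))/(-6479) = (3474 + (-14/5 + 1258/3 - 1369/3))*(-1/6479) = (3474 - 199/5)*(-1/6479) = (17171/5)*(-1/6479) = -1561/2945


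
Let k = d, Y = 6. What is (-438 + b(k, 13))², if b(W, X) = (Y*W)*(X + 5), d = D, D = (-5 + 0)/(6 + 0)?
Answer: 278784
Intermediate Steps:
D = -⅚ (D = -5/6 = -5*⅙ = -⅚ ≈ -0.83333)
d = -⅚ ≈ -0.83333
k = -⅚ ≈ -0.83333
b(W, X) = 6*W*(5 + X) (b(W, X) = (6*W)*(X + 5) = (6*W)*(5 + X) = 6*W*(5 + X))
(-438 + b(k, 13))² = (-438 + 6*(-⅚)*(5 + 13))² = (-438 + 6*(-⅚)*18)² = (-438 - 90)² = (-528)² = 278784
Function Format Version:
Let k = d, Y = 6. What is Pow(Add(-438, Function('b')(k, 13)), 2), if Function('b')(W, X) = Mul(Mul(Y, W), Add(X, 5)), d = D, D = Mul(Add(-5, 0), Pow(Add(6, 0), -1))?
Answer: 278784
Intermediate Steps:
D = Rational(-5, 6) (D = Mul(-5, Pow(6, -1)) = Mul(-5, Rational(1, 6)) = Rational(-5, 6) ≈ -0.83333)
d = Rational(-5, 6) ≈ -0.83333
k = Rational(-5, 6) ≈ -0.83333
Function('b')(W, X) = Mul(6, W, Add(5, X)) (Function('b')(W, X) = Mul(Mul(6, W), Add(X, 5)) = Mul(Mul(6, W), Add(5, X)) = Mul(6, W, Add(5, X)))
Pow(Add(-438, Function('b')(k, 13)), 2) = Pow(Add(-438, Mul(6, Rational(-5, 6), Add(5, 13))), 2) = Pow(Add(-438, Mul(6, Rational(-5, 6), 18)), 2) = Pow(Add(-438, -90), 2) = Pow(-528, 2) = 278784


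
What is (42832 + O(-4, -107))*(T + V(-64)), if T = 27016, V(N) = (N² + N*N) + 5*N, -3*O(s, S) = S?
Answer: 4486701464/3 ≈ 1.4956e+9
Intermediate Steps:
O(s, S) = -S/3
V(N) = 2*N² + 5*N (V(N) = (N² + N²) + 5*N = 2*N² + 5*N)
(42832 + O(-4, -107))*(T + V(-64)) = (42832 - ⅓*(-107))*(27016 - 64*(5 + 2*(-64))) = (42832 + 107/3)*(27016 - 64*(5 - 128)) = 128603*(27016 - 64*(-123))/3 = 128603*(27016 + 7872)/3 = (128603/3)*34888 = 4486701464/3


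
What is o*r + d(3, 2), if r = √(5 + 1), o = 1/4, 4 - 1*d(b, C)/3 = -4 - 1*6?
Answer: 42 + √6/4 ≈ 42.612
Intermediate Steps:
d(b, C) = 42 (d(b, C) = 12 - 3*(-4 - 1*6) = 12 - 3*(-4 - 6) = 12 - 3*(-10) = 12 + 30 = 42)
o = ¼ ≈ 0.25000
r = √6 ≈ 2.4495
o*r + d(3, 2) = √6/4 + 42 = 42 + √6/4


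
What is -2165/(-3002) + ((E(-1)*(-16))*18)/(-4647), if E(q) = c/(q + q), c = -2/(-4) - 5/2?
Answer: 3641777/4650098 ≈ 0.78316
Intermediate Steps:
c = -2 (c = -2*(-¼) - 5*½ = ½ - 5/2 = -2)
E(q) = -1/q (E(q) = -2/(q + q) = -2*1/(2*q) = -1/q)
-2165/(-3002) + ((E(-1)*(-16))*18)/(-4647) = -2165/(-3002) + ((-1/(-1)*(-16))*18)/(-4647) = -2165*(-1/3002) + ((-1*(-1)*(-16))*18)*(-1/4647) = 2165/3002 + ((1*(-16))*18)*(-1/4647) = 2165/3002 - 16*18*(-1/4647) = 2165/3002 - 288*(-1/4647) = 2165/3002 + 96/1549 = 3641777/4650098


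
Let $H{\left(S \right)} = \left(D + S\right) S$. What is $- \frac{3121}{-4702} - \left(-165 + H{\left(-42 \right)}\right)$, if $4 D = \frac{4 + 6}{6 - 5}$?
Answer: $- \frac{7021667}{4702} \approx -1493.3$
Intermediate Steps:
$D = \frac{5}{2}$ ($D = \frac{\left(4 + 6\right) \frac{1}{6 - 5}}{4} = \frac{10 \cdot 1^{-1}}{4} = \frac{10 \cdot 1}{4} = \frac{1}{4} \cdot 10 = \frac{5}{2} \approx 2.5$)
$H{\left(S \right)} = S \left(\frac{5}{2} + S\right)$ ($H{\left(S \right)} = \left(\frac{5}{2} + S\right) S = S \left(\frac{5}{2} + S\right)$)
$- \frac{3121}{-4702} - \left(-165 + H{\left(-42 \right)}\right) = - \frac{3121}{-4702} + \left(165 - \frac{1}{2} \left(-42\right) \left(5 + 2 \left(-42\right)\right)\right) = \left(-3121\right) \left(- \frac{1}{4702}\right) + \left(165 - \frac{1}{2} \left(-42\right) \left(5 - 84\right)\right) = \frac{3121}{4702} + \left(165 - \frac{1}{2} \left(-42\right) \left(-79\right)\right) = \frac{3121}{4702} + \left(165 - 1659\right) = \frac{3121}{4702} - 1494 = - \frac{7021667}{4702}$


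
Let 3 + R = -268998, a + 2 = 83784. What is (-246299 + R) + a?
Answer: -431518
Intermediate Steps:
a = 83782 (a = -2 + 83784 = 83782)
R = -269001 (R = -3 - 268998 = -269001)
(-246299 + R) + a = (-246299 - 269001) + 83782 = -515300 + 83782 = -431518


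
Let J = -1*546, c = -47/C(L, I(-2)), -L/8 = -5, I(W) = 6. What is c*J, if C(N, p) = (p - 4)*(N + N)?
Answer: 12831/80 ≈ 160.39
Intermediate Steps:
L = 40 (L = -8*(-5) = 40)
C(N, p) = 2*N*(-4 + p) (C(N, p) = (-4 + p)*(2*N) = 2*N*(-4 + p))
c = -47/160 (c = -47*1/(80*(-4 + 6)) = -47/(2*40*2) = -47/160 ≈ -0.29375)
J = -546
c*J = -47/160*(-546) = 12831/80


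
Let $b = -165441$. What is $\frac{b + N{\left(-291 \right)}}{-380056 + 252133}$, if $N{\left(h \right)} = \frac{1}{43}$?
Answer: $\frac{7113962}{5500689} \approx 1.2933$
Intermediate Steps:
$N{\left(h \right)} = \frac{1}{43}$
$\frac{b + N{\left(-291 \right)}}{-380056 + 252133} = \frac{-165441 + \frac{1}{43}}{-380056 + 252133} = - \frac{7113962}{43 \left(-127923\right)} = \left(- \frac{7113962}{43}\right) \left(- \frac{1}{127923}\right) = \frac{7113962}{5500689}$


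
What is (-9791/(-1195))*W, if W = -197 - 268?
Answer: -910563/239 ≈ -3809.9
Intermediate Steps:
W = -465
(-9791/(-1195))*W = -9791/(-1195)*(-465) = -9791*(-1/1195)*(-465) = (9791/1195)*(-465) = -910563/239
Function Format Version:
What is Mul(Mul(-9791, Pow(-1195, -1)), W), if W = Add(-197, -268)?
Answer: Rational(-910563, 239) ≈ -3809.9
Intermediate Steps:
W = -465
Mul(Mul(-9791, Pow(-1195, -1)), W) = Mul(Mul(-9791, Pow(-1195, -1)), -465) = Mul(Mul(-9791, Rational(-1, 1195)), -465) = Mul(Rational(9791, 1195), -465) = Rational(-910563, 239)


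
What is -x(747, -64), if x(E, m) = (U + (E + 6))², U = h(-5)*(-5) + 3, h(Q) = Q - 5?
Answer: -649636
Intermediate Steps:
h(Q) = -5 + Q
U = 53 (U = (-5 - 5)*(-5) + 3 = -10*(-5) + 3 = 50 + 3 = 53)
x(E, m) = (59 + E)² (x(E, m) = (53 + (E + 6))² = (53 + (6 + E))² = (59 + E)²)
-x(747, -64) = -(59 + 747)² = -1*806² = -1*649636 = -649636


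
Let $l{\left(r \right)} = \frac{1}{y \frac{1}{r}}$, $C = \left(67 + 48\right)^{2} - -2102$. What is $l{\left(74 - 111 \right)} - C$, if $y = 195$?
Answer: $- \frac{2988802}{195} \approx -15327.0$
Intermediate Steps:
$C = 15327$ ($C = 115^{2} + 2102 = 13225 + 2102 = 15327$)
$l{\left(r \right)} = \frac{r}{195}$ ($l{\left(r \right)} = \frac{1}{195 \frac{1}{r}} = \frac{r}{195}$)
$l{\left(74 - 111 \right)} - C = \frac{74 - 111}{195} - 15327 = \frac{1}{195} \left(-37\right) - 15327 = - \frac{37}{195} - 15327 = - \frac{2988802}{195}$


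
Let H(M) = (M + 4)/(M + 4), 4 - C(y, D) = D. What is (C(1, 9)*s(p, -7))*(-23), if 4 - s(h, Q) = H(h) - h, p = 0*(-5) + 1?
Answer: 460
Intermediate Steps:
p = 1 (p = 0 + 1 = 1)
C(y, D) = 4 - D
H(M) = 1 (H(M) = (4 + M)/(4 + M) = 1)
s(h, Q) = 3 + h (s(h, Q) = 4 - (1 - h) = 4 + (-1 + h) = 3 + h)
(C(1, 9)*s(p, -7))*(-23) = ((4 - 1*9)*(3 + 1))*(-23) = ((4 - 9)*4)*(-23) = -5*4*(-23) = -20*(-23) = 460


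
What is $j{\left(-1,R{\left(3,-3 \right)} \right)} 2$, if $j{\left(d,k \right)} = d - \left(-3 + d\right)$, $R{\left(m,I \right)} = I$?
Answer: $6$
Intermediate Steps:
$j{\left(d,k \right)} = 3$
$j{\left(-1,R{\left(3,-3 \right)} \right)} 2 = 3 \cdot 2 = 6$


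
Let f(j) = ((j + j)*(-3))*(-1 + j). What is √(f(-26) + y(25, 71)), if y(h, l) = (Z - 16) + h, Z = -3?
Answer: I*√4206 ≈ 64.854*I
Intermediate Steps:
f(j) = -6*j*(-1 + j) (f(j) = ((2*j)*(-3))*(-1 + j) = (-6*j)*(-1 + j) = -6*j*(-1 + j))
y(h, l) = -19 + h (y(h, l) = (-3 - 16) + h = -19 + h)
√(f(-26) + y(25, 71)) = √(6*(-26)*(1 - 1*(-26)) + (-19 + 25)) = √(6*(-26)*(1 + 26) + 6) = √(6*(-26)*27 + 6) = √(-4212 + 6) = √(-4206) = I*√4206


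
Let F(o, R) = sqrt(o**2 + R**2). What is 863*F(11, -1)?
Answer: 863*sqrt(122) ≈ 9532.1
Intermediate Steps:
F(o, R) = sqrt(R**2 + o**2)
863*F(11, -1) = 863*sqrt((-1)**2 + 11**2) = 863*sqrt(1 + 121) = 863*sqrt(122)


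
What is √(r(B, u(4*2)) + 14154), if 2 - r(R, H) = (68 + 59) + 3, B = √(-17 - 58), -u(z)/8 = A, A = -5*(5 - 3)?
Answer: √14026 ≈ 118.43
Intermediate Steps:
A = -10 (A = -5*2 = -10)
u(z) = 80 (u(z) = -8*(-10) = 80)
B = 5*I*√3 (B = √(-75) = 5*I*√3 ≈ 8.6602*I)
r(R, H) = -128 (r(R, H) = 2 - ((68 + 59) + 3) = 2 - (127 + 3) = 2 - 1*130 = 2 - 130 = -128)
√(r(B, u(4*2)) + 14154) = √(-128 + 14154) = √14026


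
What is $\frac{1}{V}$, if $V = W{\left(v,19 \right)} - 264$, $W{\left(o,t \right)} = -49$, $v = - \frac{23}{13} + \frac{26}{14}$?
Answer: $- \frac{1}{313} \approx -0.0031949$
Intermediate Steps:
$v = \frac{8}{91}$ ($v = \left(-23\right) \frac{1}{13} + 26 \cdot \frac{1}{14} = - \frac{23}{13} + \frac{13}{7} = \frac{8}{91} \approx 0.087912$)
$V = -313$ ($V = -49 - 264 = -313$)
$\frac{1}{V} = \frac{1}{-313} = - \frac{1}{313}$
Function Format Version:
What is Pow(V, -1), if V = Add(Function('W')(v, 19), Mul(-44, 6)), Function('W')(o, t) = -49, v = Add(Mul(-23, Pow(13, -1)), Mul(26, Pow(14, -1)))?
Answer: Rational(-1, 313) ≈ -0.0031949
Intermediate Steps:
v = Rational(8, 91) (v = Add(Mul(-23, Rational(1, 13)), Mul(26, Rational(1, 14))) = Add(Rational(-23, 13), Rational(13, 7)) = Rational(8, 91) ≈ 0.087912)
V = -313 (V = Add(-49, Mul(-44, 6)) = Add(-49, -264) = -313)
Pow(V, -1) = Pow(-313, -1) = Rational(-1, 313)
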